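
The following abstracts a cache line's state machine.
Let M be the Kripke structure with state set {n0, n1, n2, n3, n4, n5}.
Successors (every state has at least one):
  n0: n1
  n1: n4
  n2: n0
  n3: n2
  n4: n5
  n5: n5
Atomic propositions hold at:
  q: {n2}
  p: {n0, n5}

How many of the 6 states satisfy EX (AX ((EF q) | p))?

EF q: least fixpoint, start Z0 = {n2}, add states with some successor in Z. Z1 = {n2, n3}; fixed.
Sat(EF q) = {n2, n3}
Sat((EF q) | p) = {n0, n2, n3, n5}
Sat(AX ((EF q) | p)) = {s : every successor in {n0, n2, n3, n5}} = {n2, n3, n4, n5}
Sat(EX (AX ((EF q) | p))) = {s : some successor in {n2, n3, n4, n5}} = {n1, n3, n4, n5}
|Sat(EX (AX ((EF q) | p)))| = |{n1, n3, n4, n5}| = 4.

4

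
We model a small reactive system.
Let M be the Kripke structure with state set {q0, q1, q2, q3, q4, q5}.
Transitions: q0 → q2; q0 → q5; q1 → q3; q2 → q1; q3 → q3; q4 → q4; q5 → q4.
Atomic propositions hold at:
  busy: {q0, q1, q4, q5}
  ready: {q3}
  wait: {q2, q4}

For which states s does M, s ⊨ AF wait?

AF wait: least fixpoint, start Z0 = {q2, q4}, add states with every successor in Z. Z1 = {q2, q4, q5}; Z2 = {q0, q2, q4, q5}; fixed.
Sat(AF wait) = {q0, q2, q4, q5}

{q0, q2, q4, q5}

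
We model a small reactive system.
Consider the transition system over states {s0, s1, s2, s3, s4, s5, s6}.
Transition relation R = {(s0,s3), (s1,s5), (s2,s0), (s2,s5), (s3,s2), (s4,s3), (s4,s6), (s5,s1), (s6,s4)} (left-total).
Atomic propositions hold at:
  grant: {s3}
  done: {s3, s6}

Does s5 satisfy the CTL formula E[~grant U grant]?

No

Sat(~grant) = {s0, s1, s2, s4, s5, s6}
E[~grant U grant]: least fixpoint, start Z0 = Sat(grant) = {s3}, add states in Sat(~grant) with some successor in Z. Z1 = {s0, s3, s4}; Z2 = {s0, s2, s3, s4, s6}; fixed.
Sat(E[~grant U grant]) = {s0, s2, s3, s4, s6}
s5 ∉ Sat(E[~grant U grant]) = {s0, s2, s3, s4, s6}, so the formula does not hold at s5.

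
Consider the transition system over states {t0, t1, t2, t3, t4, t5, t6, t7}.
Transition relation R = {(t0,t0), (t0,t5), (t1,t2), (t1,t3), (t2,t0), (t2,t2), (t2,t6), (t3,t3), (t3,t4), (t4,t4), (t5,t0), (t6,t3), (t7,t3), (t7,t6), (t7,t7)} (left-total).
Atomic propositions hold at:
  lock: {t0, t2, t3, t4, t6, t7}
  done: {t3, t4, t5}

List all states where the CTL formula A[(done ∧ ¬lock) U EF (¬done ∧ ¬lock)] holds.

Sat(¬lock) = {t1, t5}
Sat(done ∧ ¬lock) = {t5}
Sat(¬done) = {t0, t1, t2, t6, t7}
Sat(¬done ∧ ¬lock) = {t1}
EF (¬done ∧ ¬lock): least fixpoint, start Z0 = {t1}, add states with some successor in Z. Already a fixed point.
Sat(EF (¬done ∧ ¬lock)) = {t1}
A[(done ∧ ¬lock) U EF (¬done ∧ ¬lock)]: least fixpoint, start Z0 = Sat(EF (¬done ∧ ¬lock)) = {t1}, add states in Sat(done ∧ ¬lock) with every successor in Z. Already a fixed point.
Sat(A[(done ∧ ¬lock) U EF (¬done ∧ ¬lock)]) = {t1}

{t1}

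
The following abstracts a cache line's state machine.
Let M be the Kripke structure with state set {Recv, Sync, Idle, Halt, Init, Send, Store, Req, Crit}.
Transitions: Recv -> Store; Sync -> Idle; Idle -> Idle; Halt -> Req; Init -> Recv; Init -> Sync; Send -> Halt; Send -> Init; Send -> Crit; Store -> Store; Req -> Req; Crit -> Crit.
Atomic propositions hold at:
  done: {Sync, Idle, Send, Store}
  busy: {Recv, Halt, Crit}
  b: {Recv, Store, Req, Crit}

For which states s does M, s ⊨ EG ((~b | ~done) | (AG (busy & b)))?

{Sync, Idle, Halt, Init, Send, Req, Crit}

Sat(~b) = {Sync, Idle, Halt, Init, Send}
Sat(~done) = {Recv, Halt, Init, Req, Crit}
Sat(~b | ~done) = {Recv, Sync, Idle, Halt, Init, Send, Req, Crit}
Sat(busy & b) = {Recv, Crit}
AG (busy & b): greatest fixpoint, start Z0 = {Recv, Crit}, keep only states in Sat with every successor in Z. Z1 = {Crit}; fixed.
Sat(AG (busy & b)) = {Crit}
Sat((~b | ~done) | (AG (busy & b))) = {Recv, Sync, Idle, Halt, Init, Send, Req, Crit}
EG ((~b | ~done) | (AG (busy & b))): greatest fixpoint, start Z0 = {Recv, Sync, Idle, Halt, Init, Send, Req, Crit}, keep only states in Sat with some successor in Z. Z1 = {Sync, Idle, Halt, Init, Send, Req, Crit}; fixed.
Sat(EG ((~b | ~done) | (AG (busy & b)))) = {Sync, Idle, Halt, Init, Send, Req, Crit}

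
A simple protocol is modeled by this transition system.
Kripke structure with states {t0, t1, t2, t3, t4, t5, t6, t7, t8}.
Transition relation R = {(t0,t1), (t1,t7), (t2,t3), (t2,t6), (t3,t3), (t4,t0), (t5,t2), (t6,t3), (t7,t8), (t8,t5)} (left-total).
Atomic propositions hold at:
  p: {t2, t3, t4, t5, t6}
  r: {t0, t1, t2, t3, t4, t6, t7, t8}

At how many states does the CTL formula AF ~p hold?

Sat(~p) = {t0, t1, t7, t8}
AF ~p: least fixpoint, start Z0 = {t0, t1, t7, t8}, add states with every successor in Z. Z1 = {t0, t1, t4, t7, t8}; fixed.
Sat(AF ~p) = {t0, t1, t4, t7, t8}
|Sat(AF ~p)| = |{t0, t1, t4, t7, t8}| = 5.

5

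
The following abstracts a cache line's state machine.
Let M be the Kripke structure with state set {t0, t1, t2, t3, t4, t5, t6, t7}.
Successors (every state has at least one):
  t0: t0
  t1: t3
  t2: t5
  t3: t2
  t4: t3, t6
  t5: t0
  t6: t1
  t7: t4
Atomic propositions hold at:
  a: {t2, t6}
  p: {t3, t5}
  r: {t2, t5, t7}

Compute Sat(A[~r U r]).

Sat(~r) = {t0, t1, t3, t4, t6}
A[~r U r]: least fixpoint, start Z0 = Sat(r) = {t2, t5, t7}, add states in Sat(~r) with every successor in Z. Z1 = {t2, t3, t5, t7}; Z2 = {t1, t2, t3, t5, t7}; Z3 = {t1, t2, t3, t5, t6, t7}; Z4 = {t1, t2, t3, t4, t5, t6, t7}; fixed.
Sat(A[~r U r]) = {t1, t2, t3, t4, t5, t6, t7}

{t1, t2, t3, t4, t5, t6, t7}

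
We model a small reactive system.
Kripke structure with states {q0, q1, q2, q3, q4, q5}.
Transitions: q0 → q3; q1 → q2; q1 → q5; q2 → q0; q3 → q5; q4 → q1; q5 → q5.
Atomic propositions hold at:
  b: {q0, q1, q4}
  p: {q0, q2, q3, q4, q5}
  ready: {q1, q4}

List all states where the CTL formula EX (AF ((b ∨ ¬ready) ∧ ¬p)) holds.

Sat(¬ready) = {q0, q2, q3, q5}
Sat(b ∨ ¬ready) = {q0, q1, q2, q3, q4, q5}
Sat(¬p) = {q1}
Sat((b ∨ ¬ready) ∧ ¬p) = {q1}
AF ((b ∨ ¬ready) ∧ ¬p): least fixpoint, start Z0 = {q1}, add states with every successor in Z. Z1 = {q1, q4}; fixed.
Sat(AF ((b ∨ ¬ready) ∧ ¬p)) = {q1, q4}
Sat(EX (AF ((b ∨ ¬ready) ∧ ¬p))) = {s : some successor in {q1, q4}} = {q4}

{q4}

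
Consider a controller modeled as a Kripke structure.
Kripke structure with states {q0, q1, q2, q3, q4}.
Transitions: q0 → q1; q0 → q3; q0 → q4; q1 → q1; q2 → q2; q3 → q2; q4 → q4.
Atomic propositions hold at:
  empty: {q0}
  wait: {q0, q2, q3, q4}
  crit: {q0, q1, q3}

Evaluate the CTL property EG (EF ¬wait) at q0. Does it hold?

Sat(¬wait) = {q1}
EF ¬wait: least fixpoint, start Z0 = {q1}, add states with some successor in Z. Z1 = {q0, q1}; fixed.
Sat(EF ¬wait) = {q0, q1}
EG (EF ¬wait): greatest fixpoint, start Z0 = {q0, q1}, keep only states in Sat with some successor in Z. Already a fixed point.
Sat(EG (EF ¬wait)) = {q0, q1}
q0 ∈ Sat(EG (EF ¬wait)) = {q0, q1}, so the formula holds at q0.

Yes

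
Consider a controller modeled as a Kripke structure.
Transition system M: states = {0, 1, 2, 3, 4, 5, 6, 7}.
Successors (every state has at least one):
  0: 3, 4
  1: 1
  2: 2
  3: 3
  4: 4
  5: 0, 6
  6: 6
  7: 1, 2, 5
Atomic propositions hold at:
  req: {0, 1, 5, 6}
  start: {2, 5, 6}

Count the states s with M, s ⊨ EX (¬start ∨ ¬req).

Sat(¬start) = {0, 1, 3, 4, 7}
Sat(¬req) = {2, 3, 4, 7}
Sat(¬start ∨ ¬req) = {0, 1, 2, 3, 4, 7}
Sat(EX (¬start ∨ ¬req)) = {s : some successor in {0, 1, 2, 3, 4, 7}} = {0, 1, 2, 3, 4, 5, 7}
|Sat(EX (¬start ∨ ¬req))| = |{0, 1, 2, 3, 4, 5, 7}| = 7.

7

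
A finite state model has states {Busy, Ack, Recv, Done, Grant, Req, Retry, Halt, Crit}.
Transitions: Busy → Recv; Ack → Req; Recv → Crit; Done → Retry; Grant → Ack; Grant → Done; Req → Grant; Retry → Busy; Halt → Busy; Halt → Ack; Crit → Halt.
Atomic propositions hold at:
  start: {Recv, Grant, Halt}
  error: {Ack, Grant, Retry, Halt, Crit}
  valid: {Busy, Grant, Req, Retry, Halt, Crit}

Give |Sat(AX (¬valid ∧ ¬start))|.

1

Sat(¬valid) = {Ack, Recv, Done}
Sat(¬start) = {Busy, Ack, Done, Req, Retry, Crit}
Sat(¬valid ∧ ¬start) = {Ack, Done}
Sat(AX (¬valid ∧ ¬start)) = {s : every successor in {Ack, Done}} = {Grant}
|Sat(AX (¬valid ∧ ¬start))| = |{Grant}| = 1.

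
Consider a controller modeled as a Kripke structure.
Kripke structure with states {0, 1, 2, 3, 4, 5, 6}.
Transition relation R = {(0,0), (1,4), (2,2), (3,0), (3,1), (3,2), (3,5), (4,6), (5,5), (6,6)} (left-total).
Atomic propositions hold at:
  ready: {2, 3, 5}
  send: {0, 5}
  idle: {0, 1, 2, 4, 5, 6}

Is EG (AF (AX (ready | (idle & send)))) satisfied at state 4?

No

Sat(idle & send) = {0, 5}
Sat(ready | (idle & send)) = {0, 2, 3, 5}
Sat(AX (ready | (idle & send))) = {s : every successor in {0, 2, 3, 5}} = {0, 2, 5}
AF (AX (ready | (idle & send))): least fixpoint, start Z0 = {0, 2, 5}, add states with every successor in Z. Already a fixed point.
Sat(AF (AX (ready | (idle & send)))) = {0, 2, 5}
EG (AF (AX (ready | (idle & send)))): greatest fixpoint, start Z0 = {0, 2, 5}, keep only states in Sat with some successor in Z. Already a fixed point.
Sat(EG (AF (AX (ready | (idle & send))))) = {0, 2, 5}
4 ∉ Sat(EG (AF (AX (ready | (idle & send))))) = {0, 2, 5}, so the formula does not hold at 4.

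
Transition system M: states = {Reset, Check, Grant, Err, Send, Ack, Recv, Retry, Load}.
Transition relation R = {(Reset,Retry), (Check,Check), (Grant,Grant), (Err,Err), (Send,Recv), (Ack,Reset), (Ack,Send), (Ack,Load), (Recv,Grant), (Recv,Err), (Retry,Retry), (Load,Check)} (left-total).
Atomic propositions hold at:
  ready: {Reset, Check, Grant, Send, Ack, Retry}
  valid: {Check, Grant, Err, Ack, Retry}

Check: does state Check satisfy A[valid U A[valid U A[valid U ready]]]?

A[valid U ready]: least fixpoint, start Z0 = Sat(ready) = {Reset, Check, Grant, Send, Ack, Retry}, add states in Sat(valid) with every successor in Z. Already a fixed point.
Sat(A[valid U ready]) = {Reset, Check, Grant, Send, Ack, Retry}
A[valid U A[valid U ready]]: least fixpoint, start Z0 = Sat(A[valid U ready]) = {Reset, Check, Grant, Send, Ack, Retry}, add states in Sat(valid) with every successor in Z. Already a fixed point.
Sat(A[valid U A[valid U ready]]) = {Reset, Check, Grant, Send, Ack, Retry}
A[valid U A[valid U A[valid U ready]]]: least fixpoint, start Z0 = Sat(A[valid U A[valid U ready]]) = {Reset, Check, Grant, Send, Ack, Retry}, add states in Sat(valid) with every successor in Z. Already a fixed point.
Sat(A[valid U A[valid U A[valid U ready]]]) = {Reset, Check, Grant, Send, Ack, Retry}
Check ∈ Sat(A[valid U A[valid U A[valid U ready]]]) = {Reset, Check, Grant, Send, Ack, Retry}, so the formula holds at Check.

Yes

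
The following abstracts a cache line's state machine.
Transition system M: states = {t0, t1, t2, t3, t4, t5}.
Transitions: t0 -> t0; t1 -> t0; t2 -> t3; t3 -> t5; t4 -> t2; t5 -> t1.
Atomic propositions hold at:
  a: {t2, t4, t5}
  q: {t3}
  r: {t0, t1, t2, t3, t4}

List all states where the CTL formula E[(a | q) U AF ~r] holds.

Sat(a | q) = {t2, t3, t4, t5}
Sat(~r) = {t5}
AF ~r: least fixpoint, start Z0 = {t5}, add states with every successor in Z. Z1 = {t3, t5}; Z2 = {t2, t3, t5}; Z3 = {t2, t3, t4, t5}; fixed.
Sat(AF ~r) = {t2, t3, t4, t5}
E[(a | q) U AF ~r]: least fixpoint, start Z0 = Sat(AF ~r) = {t2, t3, t4, t5}, add states in Sat(a | q) with some successor in Z. Already a fixed point.
Sat(E[(a | q) U AF ~r]) = {t2, t3, t4, t5}

{t2, t3, t4, t5}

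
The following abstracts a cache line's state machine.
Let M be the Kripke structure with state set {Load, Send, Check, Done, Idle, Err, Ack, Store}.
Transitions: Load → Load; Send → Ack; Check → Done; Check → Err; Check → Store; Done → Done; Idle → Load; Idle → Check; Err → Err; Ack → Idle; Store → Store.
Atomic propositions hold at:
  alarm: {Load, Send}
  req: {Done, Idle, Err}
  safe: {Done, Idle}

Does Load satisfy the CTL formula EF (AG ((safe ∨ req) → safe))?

Yes

Sat(safe ∨ req) = {Done, Idle, Err}
Sat((safe ∨ req) → safe) = {Load, Send, Check, Done, Idle, Ack, Store}
AG ((safe ∨ req) → safe): greatest fixpoint, start Z0 = {Load, Send, Check, Done, Idle, Ack, Store}, keep only states in Sat with every successor in Z. Z1 = {Load, Send, Done, Idle, Ack, Store}; Z2 = {Load, Send, Done, Ack, Store}; Z3 = {Load, Send, Done, Store}; Z4 = {Load, Done, Store}; fixed.
Sat(AG ((safe ∨ req) → safe)) = {Load, Done, Store}
EF (AG ((safe ∨ req) → safe)): least fixpoint, start Z0 = {Load, Done, Store}, add states with some successor in Z. Z1 = {Load, Check, Done, Idle, Store}; Z2 = {Load, Check, Done, Idle, Ack, Store}; Z3 = {Load, Send, Check, Done, Idle, Ack, Store}; fixed.
Sat(EF (AG ((safe ∨ req) → safe))) = {Load, Send, Check, Done, Idle, Ack, Store}
Load ∈ Sat(EF (AG ((safe ∨ req) → safe))) = {Load, Send, Check, Done, Idle, Ack, Store}, so the formula holds at Load.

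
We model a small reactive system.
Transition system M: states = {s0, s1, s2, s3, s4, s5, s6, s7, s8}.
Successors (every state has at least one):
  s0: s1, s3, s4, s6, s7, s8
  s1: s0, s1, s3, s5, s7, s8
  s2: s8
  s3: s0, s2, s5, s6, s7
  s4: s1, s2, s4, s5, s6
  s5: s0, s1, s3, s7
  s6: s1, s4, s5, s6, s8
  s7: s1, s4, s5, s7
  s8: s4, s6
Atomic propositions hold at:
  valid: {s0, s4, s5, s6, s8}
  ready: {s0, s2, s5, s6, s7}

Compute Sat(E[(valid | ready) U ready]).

Sat(valid | ready) = {s0, s2, s4, s5, s6, s7, s8}
E[(valid | ready) U ready]: least fixpoint, start Z0 = Sat(ready) = {s0, s2, s5, s6, s7}, add states in Sat(valid | ready) with some successor in Z. Z1 = {s0, s2, s4, s5, s6, s7, s8}; fixed.
Sat(E[(valid | ready) U ready]) = {s0, s2, s4, s5, s6, s7, s8}

{s0, s2, s4, s5, s6, s7, s8}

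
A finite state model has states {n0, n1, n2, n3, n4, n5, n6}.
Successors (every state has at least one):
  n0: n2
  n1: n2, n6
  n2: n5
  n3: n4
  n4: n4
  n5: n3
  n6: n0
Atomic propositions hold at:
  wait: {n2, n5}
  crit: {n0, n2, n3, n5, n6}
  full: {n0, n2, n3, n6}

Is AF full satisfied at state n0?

AF full: least fixpoint, start Z0 = {n0, n2, n3, n6}, add states with every successor in Z. Z1 = {n0, n1, n2, n3, n5, n6}; fixed.
Sat(AF full) = {n0, n1, n2, n3, n5, n6}
n0 ∈ Sat(AF full) = {n0, n1, n2, n3, n5, n6}, so the formula holds at n0.

Yes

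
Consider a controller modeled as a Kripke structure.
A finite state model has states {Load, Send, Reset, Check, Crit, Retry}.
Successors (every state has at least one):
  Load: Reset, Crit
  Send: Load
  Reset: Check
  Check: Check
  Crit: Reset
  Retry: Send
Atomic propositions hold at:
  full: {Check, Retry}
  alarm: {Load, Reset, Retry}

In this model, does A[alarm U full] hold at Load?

A[alarm U full]: least fixpoint, start Z0 = Sat(full) = {Check, Retry}, add states in Sat(alarm) with every successor in Z. Z1 = {Reset, Check, Retry}; fixed.
Sat(A[alarm U full]) = {Reset, Check, Retry}
Load ∉ Sat(A[alarm U full]) = {Reset, Check, Retry}, so the formula does not hold at Load.

No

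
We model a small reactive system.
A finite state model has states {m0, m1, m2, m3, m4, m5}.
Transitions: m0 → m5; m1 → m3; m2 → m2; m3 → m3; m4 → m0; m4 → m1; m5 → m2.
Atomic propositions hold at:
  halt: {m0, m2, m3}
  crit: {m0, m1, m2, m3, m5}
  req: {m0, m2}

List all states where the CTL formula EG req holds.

{m2}

EG req: greatest fixpoint, start Z0 = {m0, m2}, keep only states in Sat with some successor in Z. Z1 = {m2}; fixed.
Sat(EG req) = {m2}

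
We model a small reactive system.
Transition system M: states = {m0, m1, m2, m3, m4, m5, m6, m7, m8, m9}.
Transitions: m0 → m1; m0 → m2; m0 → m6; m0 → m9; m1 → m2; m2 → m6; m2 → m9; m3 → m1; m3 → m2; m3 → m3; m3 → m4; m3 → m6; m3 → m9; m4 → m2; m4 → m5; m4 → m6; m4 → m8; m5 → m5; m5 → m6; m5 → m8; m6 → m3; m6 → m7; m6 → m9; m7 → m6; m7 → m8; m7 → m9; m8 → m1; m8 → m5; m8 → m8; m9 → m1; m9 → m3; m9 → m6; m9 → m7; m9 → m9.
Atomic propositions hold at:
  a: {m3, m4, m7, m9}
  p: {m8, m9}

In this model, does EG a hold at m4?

EG a: greatest fixpoint, start Z0 = {m3, m4, m7, m9}, keep only states in Sat with some successor in Z. Z1 = {m3, m7, m9}; fixed.
Sat(EG a) = {m3, m7, m9}
m4 ∉ Sat(EG a) = {m3, m7, m9}, so the formula does not hold at m4.

No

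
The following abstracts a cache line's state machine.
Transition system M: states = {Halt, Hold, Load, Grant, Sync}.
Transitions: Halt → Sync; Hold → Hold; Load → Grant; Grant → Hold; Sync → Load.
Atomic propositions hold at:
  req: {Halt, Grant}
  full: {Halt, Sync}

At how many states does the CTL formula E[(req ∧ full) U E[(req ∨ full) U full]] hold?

Sat(req ∧ full) = {Halt}
Sat(req ∨ full) = {Halt, Grant, Sync}
E[(req ∨ full) U full]: least fixpoint, start Z0 = Sat(full) = {Halt, Sync}, add states in Sat(req ∨ full) with some successor in Z. Already a fixed point.
Sat(E[(req ∨ full) U full]) = {Halt, Sync}
E[(req ∧ full) U E[(req ∨ full) U full]]: least fixpoint, start Z0 = Sat(E[(req ∨ full) U full]) = {Halt, Sync}, add states in Sat(req ∧ full) with some successor in Z. Already a fixed point.
Sat(E[(req ∧ full) U E[(req ∨ full) U full]]) = {Halt, Sync}
|Sat(E[(req ∧ full) U E[(req ∨ full) U full]])| = |{Halt, Sync}| = 2.

2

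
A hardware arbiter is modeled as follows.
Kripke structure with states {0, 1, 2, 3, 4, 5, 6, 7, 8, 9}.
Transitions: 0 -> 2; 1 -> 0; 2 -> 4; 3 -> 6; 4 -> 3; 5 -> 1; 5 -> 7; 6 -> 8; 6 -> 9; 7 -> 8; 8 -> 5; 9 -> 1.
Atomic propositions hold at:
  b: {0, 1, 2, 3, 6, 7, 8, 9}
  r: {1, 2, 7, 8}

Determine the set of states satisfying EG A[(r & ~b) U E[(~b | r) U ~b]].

Sat(~b) = {4, 5}
Sat(r & ~b) = ∅
Sat(~b | r) = {1, 2, 4, 5, 7, 8}
E[(~b | r) U ~b]: least fixpoint, start Z0 = Sat(~b) = {4, 5}, add states in Sat(~b | r) with some successor in Z. Z1 = {2, 4, 5, 8}; Z2 = {2, 4, 5, 7, 8}; fixed.
Sat(E[(~b | r) U ~b]) = {2, 4, 5, 7, 8}
A[(r & ~b) U E[(~b | r) U ~b]]: least fixpoint, start Z0 = Sat(E[(~b | r) U ~b]) = {2, 4, 5, 7, 8}, add states in Sat(r & ~b) with every successor in Z. Already a fixed point.
Sat(A[(r & ~b) U E[(~b | r) U ~b]]) = {2, 4, 5, 7, 8}
EG A[(r & ~b) U E[(~b | r) U ~b]]: greatest fixpoint, start Z0 = {2, 4, 5, 7, 8}, keep only states in Sat with some successor in Z. Z1 = {2, 5, 7, 8}; Z2 = {5, 7, 8}; fixed.
Sat(EG A[(r & ~b) U E[(~b | r) U ~b]]) = {5, 7, 8}

{5, 7, 8}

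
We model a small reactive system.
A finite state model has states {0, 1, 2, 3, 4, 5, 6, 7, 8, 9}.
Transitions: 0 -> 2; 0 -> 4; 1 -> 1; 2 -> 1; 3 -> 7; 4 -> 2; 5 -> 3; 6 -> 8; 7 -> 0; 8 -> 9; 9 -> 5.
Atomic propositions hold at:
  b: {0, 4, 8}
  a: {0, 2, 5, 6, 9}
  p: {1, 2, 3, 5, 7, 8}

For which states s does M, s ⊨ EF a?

EF a: least fixpoint, start Z0 = {0, 2, 5, 6, 9}, add states with some successor in Z. Z1 = {0, 2, 4, 5, 6, 7, 8, 9}; Z2 = {0, 2, 3, 4, 5, 6, 7, 8, 9}; fixed.
Sat(EF a) = {0, 2, 3, 4, 5, 6, 7, 8, 9}

{0, 2, 3, 4, 5, 6, 7, 8, 9}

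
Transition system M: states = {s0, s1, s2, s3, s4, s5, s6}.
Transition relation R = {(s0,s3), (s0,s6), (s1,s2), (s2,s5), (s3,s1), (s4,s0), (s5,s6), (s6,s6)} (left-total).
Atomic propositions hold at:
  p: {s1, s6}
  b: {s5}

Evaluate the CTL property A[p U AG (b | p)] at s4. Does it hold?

Sat(b | p) = {s1, s5, s6}
AG (b | p): greatest fixpoint, start Z0 = {s1, s5, s6}, keep only states in Sat with every successor in Z. Z1 = {s5, s6}; fixed.
Sat(AG (b | p)) = {s5, s6}
A[p U AG (b | p)]: least fixpoint, start Z0 = Sat(AG (b | p)) = {s5, s6}, add states in Sat(p) with every successor in Z. Already a fixed point.
Sat(A[p U AG (b | p)]) = {s5, s6}
s4 ∉ Sat(A[p U AG (b | p)]) = {s5, s6}, so the formula does not hold at s4.

No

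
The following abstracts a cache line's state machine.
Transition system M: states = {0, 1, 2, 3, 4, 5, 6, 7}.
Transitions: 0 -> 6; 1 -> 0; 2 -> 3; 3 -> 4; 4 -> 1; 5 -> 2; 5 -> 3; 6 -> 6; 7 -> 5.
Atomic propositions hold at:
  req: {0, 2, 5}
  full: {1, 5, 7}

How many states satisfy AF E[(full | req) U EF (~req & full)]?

6

Sat(full | req) = {0, 1, 2, 5, 7}
Sat(~req) = {1, 3, 4, 6, 7}
Sat(~req & full) = {1, 7}
EF (~req & full): least fixpoint, start Z0 = {1, 7}, add states with some successor in Z. Z1 = {1, 4, 7}; Z2 = {1, 3, 4, 7}; Z3 = {1, 2, 3, 4, 5, 7}; fixed.
Sat(EF (~req & full)) = {1, 2, 3, 4, 5, 7}
E[(full | req) U EF (~req & full)]: least fixpoint, start Z0 = Sat(EF (~req & full)) = {1, 2, 3, 4, 5, 7}, add states in Sat(full | req) with some successor in Z. Already a fixed point.
Sat(E[(full | req) U EF (~req & full)]) = {1, 2, 3, 4, 5, 7}
AF E[(full | req) U EF (~req & full)]: least fixpoint, start Z0 = {1, 2, 3, 4, 5, 7}, add states with every successor in Z. Already a fixed point.
Sat(AF E[(full | req) U EF (~req & full)]) = {1, 2, 3, 4, 5, 7}
|Sat(AF E[(full | req) U EF (~req & full)])| = |{1, 2, 3, 4, 5, 7}| = 6.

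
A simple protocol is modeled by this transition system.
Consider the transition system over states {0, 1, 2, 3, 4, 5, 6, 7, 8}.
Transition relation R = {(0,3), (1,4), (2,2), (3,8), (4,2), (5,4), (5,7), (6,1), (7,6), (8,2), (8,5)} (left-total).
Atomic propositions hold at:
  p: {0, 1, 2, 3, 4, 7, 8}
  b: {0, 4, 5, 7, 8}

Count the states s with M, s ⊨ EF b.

8

EF b: least fixpoint, start Z0 = {0, 4, 5, 7, 8}, add states with some successor in Z. Z1 = {0, 1, 3, 4, 5, 7, 8}; Z2 = {0, 1, 3, 4, 5, 6, 7, 8}; fixed.
Sat(EF b) = {0, 1, 3, 4, 5, 6, 7, 8}
|Sat(EF b)| = |{0, 1, 3, 4, 5, 6, 7, 8}| = 8.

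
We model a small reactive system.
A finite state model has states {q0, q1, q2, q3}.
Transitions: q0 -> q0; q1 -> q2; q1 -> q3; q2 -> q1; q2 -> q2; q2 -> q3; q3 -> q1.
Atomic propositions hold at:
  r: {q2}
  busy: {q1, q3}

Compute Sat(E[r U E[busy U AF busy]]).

{q1, q2, q3}

AF busy: least fixpoint, start Z0 = {q1, q3}, add states with every successor in Z. Already a fixed point.
Sat(AF busy) = {q1, q3}
E[busy U AF busy]: least fixpoint, start Z0 = Sat(AF busy) = {q1, q3}, add states in Sat(busy) with some successor in Z. Already a fixed point.
Sat(E[busy U AF busy]) = {q1, q3}
E[r U E[busy U AF busy]]: least fixpoint, start Z0 = Sat(E[busy U AF busy]) = {q1, q3}, add states in Sat(r) with some successor in Z. Z1 = {q1, q2, q3}; fixed.
Sat(E[r U E[busy U AF busy]]) = {q1, q2, q3}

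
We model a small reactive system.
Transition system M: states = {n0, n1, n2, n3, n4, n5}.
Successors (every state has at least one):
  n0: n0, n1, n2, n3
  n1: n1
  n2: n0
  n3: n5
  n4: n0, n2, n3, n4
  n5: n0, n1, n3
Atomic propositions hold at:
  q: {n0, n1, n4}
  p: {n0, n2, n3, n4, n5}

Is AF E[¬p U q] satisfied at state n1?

Yes

Sat(¬p) = {n1}
E[¬p U q]: least fixpoint, start Z0 = Sat(q) = {n0, n1, n4}, add states in Sat(¬p) with some successor in Z. Already a fixed point.
Sat(E[¬p U q]) = {n0, n1, n4}
AF E[¬p U q]: least fixpoint, start Z0 = {n0, n1, n4}, add states with every successor in Z. Z1 = {n0, n1, n2, n4}; fixed.
Sat(AF E[¬p U q]) = {n0, n1, n2, n4}
n1 ∈ Sat(AF E[¬p U q]) = {n0, n1, n2, n4}, so the formula holds at n1.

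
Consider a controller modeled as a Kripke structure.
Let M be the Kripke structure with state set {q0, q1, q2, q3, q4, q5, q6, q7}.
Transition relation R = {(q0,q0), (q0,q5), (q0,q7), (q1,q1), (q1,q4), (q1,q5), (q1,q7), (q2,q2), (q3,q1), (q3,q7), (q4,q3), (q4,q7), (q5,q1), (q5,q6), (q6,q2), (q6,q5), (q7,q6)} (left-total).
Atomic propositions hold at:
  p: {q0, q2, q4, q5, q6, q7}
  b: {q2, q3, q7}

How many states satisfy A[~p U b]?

Sat(~p) = {q1, q3}
A[~p U b]: least fixpoint, start Z0 = Sat(b) = {q2, q3, q7}, add states in Sat(~p) with every successor in Z. Already a fixed point.
Sat(A[~p U b]) = {q2, q3, q7}
|Sat(A[~p U b])| = |{q2, q3, q7}| = 3.

3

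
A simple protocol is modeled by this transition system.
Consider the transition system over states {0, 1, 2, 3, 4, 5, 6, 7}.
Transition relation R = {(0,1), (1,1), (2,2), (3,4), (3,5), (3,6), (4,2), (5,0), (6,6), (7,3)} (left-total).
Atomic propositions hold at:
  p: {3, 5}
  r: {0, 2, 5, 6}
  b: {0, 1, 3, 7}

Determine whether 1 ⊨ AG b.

Yes

AG b: greatest fixpoint, start Z0 = {0, 1, 3, 7}, keep only states in Sat with every successor in Z. Z1 = {0, 1, 7}; Z2 = {0, 1}; fixed.
Sat(AG b) = {0, 1}
1 ∈ Sat(AG b) = {0, 1}, so the formula holds at 1.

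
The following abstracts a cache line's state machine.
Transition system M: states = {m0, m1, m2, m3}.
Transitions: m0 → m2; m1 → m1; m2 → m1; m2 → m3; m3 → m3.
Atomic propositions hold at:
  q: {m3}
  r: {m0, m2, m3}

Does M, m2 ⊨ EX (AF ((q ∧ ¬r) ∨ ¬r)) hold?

Sat(¬r) = {m1}
Sat(q ∧ ¬r) = ∅
Sat((q ∧ ¬r) ∨ ¬r) = {m1}
AF ((q ∧ ¬r) ∨ ¬r): least fixpoint, start Z0 = {m1}, add states with every successor in Z. Already a fixed point.
Sat(AF ((q ∧ ¬r) ∨ ¬r)) = {m1}
Sat(EX (AF ((q ∧ ¬r) ∨ ¬r))) = {s : some successor in {m1}} = {m1, m2}
m2 ∈ Sat(EX (AF ((q ∧ ¬r) ∨ ¬r))) = {m1, m2}, so the formula holds at m2.

Yes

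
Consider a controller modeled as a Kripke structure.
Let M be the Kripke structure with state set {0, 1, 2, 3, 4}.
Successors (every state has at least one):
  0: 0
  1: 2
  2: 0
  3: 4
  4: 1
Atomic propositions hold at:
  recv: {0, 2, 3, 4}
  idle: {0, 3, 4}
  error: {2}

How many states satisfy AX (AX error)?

1

Sat(AX error) = {s : every successor in {2}} = {1}
Sat(AX (AX error)) = {s : every successor in {1}} = {4}
|Sat(AX (AX error))| = |{4}| = 1.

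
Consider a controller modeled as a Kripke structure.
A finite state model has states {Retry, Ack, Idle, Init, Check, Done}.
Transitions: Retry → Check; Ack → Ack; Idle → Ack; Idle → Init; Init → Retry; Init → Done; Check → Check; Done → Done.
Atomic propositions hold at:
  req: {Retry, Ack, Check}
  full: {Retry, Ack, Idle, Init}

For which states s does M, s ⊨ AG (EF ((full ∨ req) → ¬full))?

{Retry, Init, Check, Done}

Sat(full ∨ req) = {Retry, Ack, Idle, Init, Check}
Sat(¬full) = {Check, Done}
Sat((full ∨ req) → ¬full) = {Check, Done}
EF ((full ∨ req) → ¬full): least fixpoint, start Z0 = {Check, Done}, add states with some successor in Z. Z1 = {Retry, Init, Check, Done}; Z2 = {Retry, Idle, Init, Check, Done}; fixed.
Sat(EF ((full ∨ req) → ¬full)) = {Retry, Idle, Init, Check, Done}
AG (EF ((full ∨ req) → ¬full)): greatest fixpoint, start Z0 = {Retry, Idle, Init, Check, Done}, keep only states in Sat with every successor in Z. Z1 = {Retry, Init, Check, Done}; fixed.
Sat(AG (EF ((full ∨ req) → ¬full))) = {Retry, Init, Check, Done}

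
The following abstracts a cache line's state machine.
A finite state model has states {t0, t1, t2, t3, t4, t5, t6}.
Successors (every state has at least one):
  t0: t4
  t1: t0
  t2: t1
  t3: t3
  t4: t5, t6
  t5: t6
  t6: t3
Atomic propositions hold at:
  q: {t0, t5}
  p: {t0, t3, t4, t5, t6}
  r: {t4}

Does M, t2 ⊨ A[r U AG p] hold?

AG p: greatest fixpoint, start Z0 = {t0, t3, t4, t5, t6}, keep only states in Sat with every successor in Z. Already a fixed point.
Sat(AG p) = {t0, t3, t4, t5, t6}
A[r U AG p]: least fixpoint, start Z0 = Sat(AG p) = {t0, t3, t4, t5, t6}, add states in Sat(r) with every successor in Z. Already a fixed point.
Sat(A[r U AG p]) = {t0, t3, t4, t5, t6}
t2 ∉ Sat(A[r U AG p]) = {t0, t3, t4, t5, t6}, so the formula does not hold at t2.

No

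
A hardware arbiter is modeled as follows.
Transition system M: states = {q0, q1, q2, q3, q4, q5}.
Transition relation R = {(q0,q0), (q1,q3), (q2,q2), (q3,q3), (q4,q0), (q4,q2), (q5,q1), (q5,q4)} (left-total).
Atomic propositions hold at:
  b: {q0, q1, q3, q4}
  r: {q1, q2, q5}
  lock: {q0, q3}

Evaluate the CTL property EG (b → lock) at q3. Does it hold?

Yes

Sat(b → lock) = {q0, q2, q3, q5}
EG (b → lock): greatest fixpoint, start Z0 = {q0, q2, q3, q5}, keep only states in Sat with some successor in Z. Z1 = {q0, q2, q3}; fixed.
Sat(EG (b → lock)) = {q0, q2, q3}
q3 ∈ Sat(EG (b → lock)) = {q0, q2, q3}, so the formula holds at q3.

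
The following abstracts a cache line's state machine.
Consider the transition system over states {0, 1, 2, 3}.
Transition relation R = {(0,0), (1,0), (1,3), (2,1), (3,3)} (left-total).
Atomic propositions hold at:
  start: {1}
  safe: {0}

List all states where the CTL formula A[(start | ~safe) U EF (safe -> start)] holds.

Sat(~safe) = {1, 2, 3}
Sat(start | ~safe) = {1, 2, 3}
Sat(safe -> start) = {1, 2, 3}
EF (safe -> start): least fixpoint, start Z0 = {1, 2, 3}, add states with some successor in Z. Already a fixed point.
Sat(EF (safe -> start)) = {1, 2, 3}
A[(start | ~safe) U EF (safe -> start)]: least fixpoint, start Z0 = Sat(EF (safe -> start)) = {1, 2, 3}, add states in Sat(start | ~safe) with every successor in Z. Already a fixed point.
Sat(A[(start | ~safe) U EF (safe -> start)]) = {1, 2, 3}

{1, 2, 3}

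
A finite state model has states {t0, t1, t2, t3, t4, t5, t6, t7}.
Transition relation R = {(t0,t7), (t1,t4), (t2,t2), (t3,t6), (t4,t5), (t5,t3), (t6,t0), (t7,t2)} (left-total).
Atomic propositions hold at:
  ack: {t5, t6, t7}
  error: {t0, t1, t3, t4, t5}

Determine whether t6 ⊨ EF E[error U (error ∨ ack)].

Sat(error ∨ ack) = {t0, t1, t3, t4, t5, t6, t7}
E[error U (error ∨ ack)]: least fixpoint, start Z0 = Sat((error ∨ ack)) = {t0, t1, t3, t4, t5, t6, t7}, add states in Sat(error) with some successor in Z. Already a fixed point.
Sat(E[error U (error ∨ ack)]) = {t0, t1, t3, t4, t5, t6, t7}
EF E[error U (error ∨ ack)]: least fixpoint, start Z0 = {t0, t1, t3, t4, t5, t6, t7}, add states with some successor in Z. Already a fixed point.
Sat(EF E[error U (error ∨ ack)]) = {t0, t1, t3, t4, t5, t6, t7}
t6 ∈ Sat(EF E[error U (error ∨ ack)]) = {t0, t1, t3, t4, t5, t6, t7}, so the formula holds at t6.

Yes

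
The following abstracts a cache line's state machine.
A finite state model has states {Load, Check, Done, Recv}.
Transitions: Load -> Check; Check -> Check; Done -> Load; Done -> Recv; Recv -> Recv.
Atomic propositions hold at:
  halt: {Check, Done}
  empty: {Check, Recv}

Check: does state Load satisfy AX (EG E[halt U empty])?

Yes

E[halt U empty]: least fixpoint, start Z0 = Sat(empty) = {Check, Recv}, add states in Sat(halt) with some successor in Z. Z1 = {Check, Done, Recv}; fixed.
Sat(E[halt U empty]) = {Check, Done, Recv}
EG E[halt U empty]: greatest fixpoint, start Z0 = {Check, Done, Recv}, keep only states in Sat with some successor in Z. Already a fixed point.
Sat(EG E[halt U empty]) = {Check, Done, Recv}
Sat(AX (EG E[halt U empty])) = {s : every successor in {Check, Done, Recv}} = {Load, Check, Recv}
Load ∈ Sat(AX (EG E[halt U empty])) = {Load, Check, Recv}, so the formula holds at Load.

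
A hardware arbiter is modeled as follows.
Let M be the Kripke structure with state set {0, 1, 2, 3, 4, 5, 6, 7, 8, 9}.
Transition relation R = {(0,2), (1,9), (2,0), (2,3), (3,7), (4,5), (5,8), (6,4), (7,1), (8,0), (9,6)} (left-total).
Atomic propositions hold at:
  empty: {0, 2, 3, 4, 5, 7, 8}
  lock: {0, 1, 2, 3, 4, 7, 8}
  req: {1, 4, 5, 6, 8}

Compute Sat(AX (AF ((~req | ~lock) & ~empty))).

{1, 3, 7, 9}

Sat(~req) = {0, 2, 3, 7, 9}
Sat(~lock) = {5, 6, 9}
Sat(~req | ~lock) = {0, 2, 3, 5, 6, 7, 9}
Sat(~empty) = {1, 6, 9}
Sat((~req | ~lock) & ~empty) = {6, 9}
AF ((~req | ~lock) & ~empty): least fixpoint, start Z0 = {6, 9}, add states with every successor in Z. Z1 = {1, 6, 9}; Z2 = {1, 6, 7, 9}; Z3 = {1, 3, 6, 7, 9}; fixed.
Sat(AF ((~req | ~lock) & ~empty)) = {1, 3, 6, 7, 9}
Sat(AX (AF ((~req | ~lock) & ~empty))) = {s : every successor in {1, 3, 6, 7, 9}} = {1, 3, 7, 9}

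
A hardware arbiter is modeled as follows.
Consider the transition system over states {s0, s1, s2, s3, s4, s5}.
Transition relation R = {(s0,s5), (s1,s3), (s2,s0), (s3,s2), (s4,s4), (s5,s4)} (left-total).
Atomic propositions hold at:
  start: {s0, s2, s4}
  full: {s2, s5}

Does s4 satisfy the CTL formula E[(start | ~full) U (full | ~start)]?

Sat(~full) = {s0, s1, s3, s4}
Sat(start | ~full) = {s0, s1, s2, s3, s4}
Sat(~start) = {s1, s3, s5}
Sat(full | ~start) = {s1, s2, s3, s5}
E[(start | ~full) U (full | ~start)]: least fixpoint, start Z0 = Sat((full | ~start)) = {s1, s2, s3, s5}, add states in Sat(start | ~full) with some successor in Z. Z1 = {s0, s1, s2, s3, s5}; fixed.
Sat(E[(start | ~full) U (full | ~start)]) = {s0, s1, s2, s3, s5}
s4 ∉ Sat(E[(start | ~full) U (full | ~start)]) = {s0, s1, s2, s3, s5}, so the formula does not hold at s4.

No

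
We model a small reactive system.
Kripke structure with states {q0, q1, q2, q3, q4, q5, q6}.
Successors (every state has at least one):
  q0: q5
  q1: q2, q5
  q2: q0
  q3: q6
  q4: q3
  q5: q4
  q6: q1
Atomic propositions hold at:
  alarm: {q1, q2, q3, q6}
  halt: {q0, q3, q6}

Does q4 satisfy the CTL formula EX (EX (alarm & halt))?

Yes

Sat(alarm & halt) = {q3, q6}
Sat(EX (alarm & halt)) = {s : some successor in {q3, q6}} = {q3, q4}
Sat(EX (EX (alarm & halt))) = {s : some successor in {q3, q4}} = {q4, q5}
q4 ∈ Sat(EX (EX (alarm & halt))) = {q4, q5}, so the formula holds at q4.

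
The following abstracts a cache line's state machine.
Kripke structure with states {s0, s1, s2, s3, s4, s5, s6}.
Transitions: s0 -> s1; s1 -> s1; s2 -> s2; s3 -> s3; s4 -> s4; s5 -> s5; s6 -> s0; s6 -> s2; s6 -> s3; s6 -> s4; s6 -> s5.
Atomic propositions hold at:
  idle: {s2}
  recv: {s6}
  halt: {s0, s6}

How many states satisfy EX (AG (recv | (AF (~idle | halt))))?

6

Sat(~idle) = {s0, s1, s3, s4, s5, s6}
Sat(~idle | halt) = {s0, s1, s3, s4, s5, s6}
AF (~idle | halt): least fixpoint, start Z0 = {s0, s1, s3, s4, s5, s6}, add states with every successor in Z. Already a fixed point.
Sat(AF (~idle | halt)) = {s0, s1, s3, s4, s5, s6}
Sat(recv | (AF (~idle | halt))) = {s0, s1, s3, s4, s5, s6}
AG (recv | (AF (~idle | halt))): greatest fixpoint, start Z0 = {s0, s1, s3, s4, s5, s6}, keep only states in Sat with every successor in Z. Z1 = {s0, s1, s3, s4, s5}; fixed.
Sat(AG (recv | (AF (~idle | halt)))) = {s0, s1, s3, s4, s5}
Sat(EX (AG (recv | (AF (~idle | halt))))) = {s : some successor in {s0, s1, s3, s4, s5}} = {s0, s1, s3, s4, s5, s6}
|Sat(EX (AG (recv | (AF (~idle | halt)))))| = |{s0, s1, s3, s4, s5, s6}| = 6.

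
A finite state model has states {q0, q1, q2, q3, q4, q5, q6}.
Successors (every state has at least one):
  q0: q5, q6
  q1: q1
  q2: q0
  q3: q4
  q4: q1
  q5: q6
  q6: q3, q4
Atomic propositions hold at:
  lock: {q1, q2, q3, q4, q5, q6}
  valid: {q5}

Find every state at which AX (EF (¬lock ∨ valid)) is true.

Sat(¬lock) = {q0}
Sat(¬lock ∨ valid) = {q0, q5}
EF (¬lock ∨ valid): least fixpoint, start Z0 = {q0, q5}, add states with some successor in Z. Z1 = {q0, q2, q5}; fixed.
Sat(EF (¬lock ∨ valid)) = {q0, q2, q5}
Sat(AX (EF (¬lock ∨ valid))) = {s : every successor in {q0, q2, q5}} = {q2}

{q2}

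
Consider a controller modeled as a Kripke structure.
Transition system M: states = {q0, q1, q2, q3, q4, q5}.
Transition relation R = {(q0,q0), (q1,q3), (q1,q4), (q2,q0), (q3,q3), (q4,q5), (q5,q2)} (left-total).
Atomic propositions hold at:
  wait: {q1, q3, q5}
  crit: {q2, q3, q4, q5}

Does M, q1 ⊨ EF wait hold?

Yes

EF wait: least fixpoint, start Z0 = {q1, q3, q5}, add states with some successor in Z. Z1 = {q1, q3, q4, q5}; fixed.
Sat(EF wait) = {q1, q3, q4, q5}
q1 ∈ Sat(EF wait) = {q1, q3, q4, q5}, so the formula holds at q1.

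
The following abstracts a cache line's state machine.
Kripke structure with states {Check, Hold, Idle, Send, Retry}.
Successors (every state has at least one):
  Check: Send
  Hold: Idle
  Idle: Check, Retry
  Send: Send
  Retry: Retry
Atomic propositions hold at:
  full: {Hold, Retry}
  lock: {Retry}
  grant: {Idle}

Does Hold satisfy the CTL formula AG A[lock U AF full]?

No

AF full: least fixpoint, start Z0 = {Hold, Retry}, add states with every successor in Z. Already a fixed point.
Sat(AF full) = {Hold, Retry}
A[lock U AF full]: least fixpoint, start Z0 = Sat(AF full) = {Hold, Retry}, add states in Sat(lock) with every successor in Z. Already a fixed point.
Sat(A[lock U AF full]) = {Hold, Retry}
AG A[lock U AF full]: greatest fixpoint, start Z0 = {Hold, Retry}, keep only states in Sat with every successor in Z. Z1 = {Retry}; fixed.
Sat(AG A[lock U AF full]) = {Retry}
Hold ∉ Sat(AG A[lock U AF full]) = {Retry}, so the formula does not hold at Hold.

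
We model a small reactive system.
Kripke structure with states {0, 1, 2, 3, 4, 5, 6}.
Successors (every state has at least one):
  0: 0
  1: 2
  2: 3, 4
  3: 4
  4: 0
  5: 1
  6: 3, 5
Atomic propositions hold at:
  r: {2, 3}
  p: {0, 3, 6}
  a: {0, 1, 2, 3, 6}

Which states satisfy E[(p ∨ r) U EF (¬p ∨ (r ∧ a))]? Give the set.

{1, 2, 3, 4, 5, 6}

Sat(p ∨ r) = {0, 2, 3, 6}
Sat(¬p) = {1, 2, 4, 5}
Sat(r ∧ a) = {2, 3}
Sat(¬p ∨ (r ∧ a)) = {1, 2, 3, 4, 5}
EF (¬p ∨ (r ∧ a)): least fixpoint, start Z0 = {1, 2, 3, 4, 5}, add states with some successor in Z. Z1 = {1, 2, 3, 4, 5, 6}; fixed.
Sat(EF (¬p ∨ (r ∧ a))) = {1, 2, 3, 4, 5, 6}
E[(p ∨ r) U EF (¬p ∨ (r ∧ a))]: least fixpoint, start Z0 = Sat(EF (¬p ∨ (r ∧ a))) = {1, 2, 3, 4, 5, 6}, add states in Sat(p ∨ r) with some successor in Z. Already a fixed point.
Sat(E[(p ∨ r) U EF (¬p ∨ (r ∧ a))]) = {1, 2, 3, 4, 5, 6}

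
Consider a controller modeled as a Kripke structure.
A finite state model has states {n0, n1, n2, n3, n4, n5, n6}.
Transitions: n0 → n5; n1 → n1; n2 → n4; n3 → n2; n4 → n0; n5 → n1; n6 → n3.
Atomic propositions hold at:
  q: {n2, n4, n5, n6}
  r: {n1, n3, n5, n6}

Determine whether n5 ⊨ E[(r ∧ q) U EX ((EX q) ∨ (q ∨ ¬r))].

No

Sat(r ∧ q) = {n5, n6}
Sat(EX q) = {s : some successor in {n2, n4, n5, n6}} = {n0, n2, n3}
Sat(¬r) = {n0, n2, n4}
Sat(q ∨ ¬r) = {n0, n2, n4, n5, n6}
Sat((EX q) ∨ (q ∨ ¬r)) = {n0, n2, n3, n4, n5, n6}
Sat(EX ((EX q) ∨ (q ∨ ¬r))) = {s : some successor in {n0, n2, n3, n4, n5, n6}} = {n0, n2, n3, n4, n6}
E[(r ∧ q) U EX ((EX q) ∨ (q ∨ ¬r))]: least fixpoint, start Z0 = Sat(EX ((EX q) ∨ (q ∨ ¬r))) = {n0, n2, n3, n4, n6}, add states in Sat(r ∧ q) with some successor in Z. Already a fixed point.
Sat(E[(r ∧ q) U EX ((EX q) ∨ (q ∨ ¬r))]) = {n0, n2, n3, n4, n6}
n5 ∉ Sat(E[(r ∧ q) U EX ((EX q) ∨ (q ∨ ¬r))]) = {n0, n2, n3, n4, n6}, so the formula does not hold at n5.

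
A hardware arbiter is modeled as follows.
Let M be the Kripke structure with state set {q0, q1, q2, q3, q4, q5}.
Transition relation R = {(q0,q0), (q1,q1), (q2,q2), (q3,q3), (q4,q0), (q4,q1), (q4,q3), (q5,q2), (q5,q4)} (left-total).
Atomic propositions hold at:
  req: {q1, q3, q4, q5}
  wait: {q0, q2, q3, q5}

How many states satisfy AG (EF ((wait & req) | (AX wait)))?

Sat(wait & req) = {q3, q5}
Sat(AX wait) = {s : every successor in {q0, q2, q3, q5}} = {q0, q2, q3}
Sat((wait & req) | (AX wait)) = {q0, q2, q3, q5}
EF ((wait & req) | (AX wait)): least fixpoint, start Z0 = {q0, q2, q3, q5}, add states with some successor in Z. Z1 = {q0, q2, q3, q4, q5}; fixed.
Sat(EF ((wait & req) | (AX wait))) = {q0, q2, q3, q4, q5}
AG (EF ((wait & req) | (AX wait))): greatest fixpoint, start Z0 = {q0, q2, q3, q4, q5}, keep only states in Sat with every successor in Z. Z1 = {q0, q2, q3, q5}; Z2 = {q0, q2, q3}; fixed.
Sat(AG (EF ((wait & req) | (AX wait)))) = {q0, q2, q3}
|Sat(AG (EF ((wait & req) | (AX wait))))| = |{q0, q2, q3}| = 3.

3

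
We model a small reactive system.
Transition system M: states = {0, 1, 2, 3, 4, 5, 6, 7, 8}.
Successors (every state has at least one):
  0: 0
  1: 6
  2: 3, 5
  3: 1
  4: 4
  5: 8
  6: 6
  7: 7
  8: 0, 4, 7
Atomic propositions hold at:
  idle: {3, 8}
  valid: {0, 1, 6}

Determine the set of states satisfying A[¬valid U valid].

{0, 1, 3, 6}

Sat(¬valid) = {2, 3, 4, 5, 7, 8}
A[¬valid U valid]: least fixpoint, start Z0 = Sat(valid) = {0, 1, 6}, add states in Sat(¬valid) with every successor in Z. Z1 = {0, 1, 3, 6}; fixed.
Sat(A[¬valid U valid]) = {0, 1, 3, 6}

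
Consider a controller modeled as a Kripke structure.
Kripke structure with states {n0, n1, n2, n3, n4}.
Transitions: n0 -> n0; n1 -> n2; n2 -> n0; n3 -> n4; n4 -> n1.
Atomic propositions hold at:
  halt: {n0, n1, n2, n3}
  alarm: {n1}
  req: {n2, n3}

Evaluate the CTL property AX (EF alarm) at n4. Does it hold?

EF alarm: least fixpoint, start Z0 = {n1}, add states with some successor in Z. Z1 = {n1, n4}; Z2 = {n1, n3, n4}; fixed.
Sat(EF alarm) = {n1, n3, n4}
Sat(AX (EF alarm)) = {s : every successor in {n1, n3, n4}} = {n3, n4}
n4 ∈ Sat(AX (EF alarm)) = {n3, n4}, so the formula holds at n4.

Yes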